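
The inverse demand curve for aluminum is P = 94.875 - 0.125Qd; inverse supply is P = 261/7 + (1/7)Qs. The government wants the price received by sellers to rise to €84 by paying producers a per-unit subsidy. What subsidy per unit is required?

Required subsidy s = €30 per unit

At a seller price of 84, quantity supplied is -261 + 7·84 = 327.
Buyers absorb 327 only when they pay Pb = 94.875 − 0.125·327 = 54.
s = Ps − Pb = 84 − 54 = 30.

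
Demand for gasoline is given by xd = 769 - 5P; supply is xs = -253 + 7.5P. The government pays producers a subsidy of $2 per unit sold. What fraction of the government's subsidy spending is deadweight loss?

Pre-subsidy: 769 - 5P = -253 + 7.5P gives P* = 81.76, x* = 360.2.
With the subsidy, sellers receive Ps = Pb + 2 for each unit, where Pb is the price buyers pay.
Supply in terms of Pb becomes xs = -253 + 7.5(Pb + 2) = -238 + 7.5Pb. Setting this equal to demand: 769 - 5Pb = -238 + 7.5Pb, so Pb = 80.56.
Sellers receive Ps = 80.56 + 2 = 82.56; x' = 769 − 5·80.56 = 366.2.
ΔCS = ½(360.2 + 366.2)(81.76 − 80.56) = 435.84; ΔPS = ½(360.2 + 366.2)(82.56 − 81.76) = 290.56.
Government spending = 2 × 366.2 = 732.4.
DWL = ½ × 2 × (366.2 − 360.2) = 6; fraction = 6 / 732.4 = 15/1831.

DWL / government spending = 15/1831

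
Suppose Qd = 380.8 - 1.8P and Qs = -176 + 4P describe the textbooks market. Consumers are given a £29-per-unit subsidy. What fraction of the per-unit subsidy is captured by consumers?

Consumer share = 20/29

Pre-subsidy: 380.8 - 1.8P = -176 + 4P gives P* = 96, Q* = 208.
With the rebate, buyers effectively pay Pb = Ps − 29, where Ps is the price sellers receive.
Demand in terms of Ps becomes Qd = 380.8 − 1.8(Ps − 29) = 433 - 1.8Ps. Setting this equal to supply: 433 - 1.8Ps = -176 + 4Ps, so Ps = 105.
Buyers pay Pb = 105 − 29 = 76; Q' = -176 + 4·105 = 244.
Buyers' price falls by P* − Pb = 96 − 76 = 20; sellers' price rises by Ps − P* = 105 − 96 = 9.
So consumers capture 20/29 = 20/29 of each unit of subsidy.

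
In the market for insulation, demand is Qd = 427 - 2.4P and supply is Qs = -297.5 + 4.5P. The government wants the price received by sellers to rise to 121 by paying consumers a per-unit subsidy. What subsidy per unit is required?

At a seller price of 121, quantity supplied is -297.5 + 4.5·121 = 247.
Buyers absorb 247 only when they pay Pb with 427 − 2.4·Pb = 247, i.e. Pb = 75.
s = Ps − Pb = 121 − 75 = 46.

Required subsidy s = 46 per unit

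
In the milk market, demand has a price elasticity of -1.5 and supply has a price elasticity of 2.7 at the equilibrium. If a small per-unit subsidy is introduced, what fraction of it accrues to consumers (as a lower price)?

Consumer share = 9/14

For a small subsidy around the equilibrium, the benefit split depends on the relative slopes, which at a point are proportional to the elasticities.
Buyer share = εs/(εs + |εd|) = 2.7/(2.7 + 1.5) = 9/14; seller share = |εd|/(εs + |εd|) = 5/14.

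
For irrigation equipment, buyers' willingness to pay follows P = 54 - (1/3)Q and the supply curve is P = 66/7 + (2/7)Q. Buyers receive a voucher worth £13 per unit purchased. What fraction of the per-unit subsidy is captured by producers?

Pre-subsidy: 54 - (1/3)Q = 66/7 + (2/7)Q gives Q* = 72 and P* = 30.
With the rebate, buyers effectively pay Pb = Ps − 13, where Ps is the price sellers receive.
On the curves, Pb = 54 - (1/3)Q and Ps = 66/7 + (2/7)Q; the wedge Ps − Pb = 13 gives 66/7 + (2/7)Q − (54 - (1/3)Q) = 13, so Q' = 93.
Then Pb = 54 − (1/3)·93 = 23 and Ps = 66/7 + (2/7)·93 = 36.
Buyers' price falls by P* − Pb = 30 − 23 = 7; sellers' price rises by Ps − P* = 36 − 30 = 6.
So producers capture 6/13 = 6/13 of each unit of subsidy.

Producer share = 6/13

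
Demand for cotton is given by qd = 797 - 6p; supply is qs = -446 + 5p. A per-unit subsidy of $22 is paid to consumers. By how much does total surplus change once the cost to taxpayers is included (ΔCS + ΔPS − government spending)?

Net change in total surplus = -$660

Pre-subsidy: 797 - 6p = -446 + 5p gives p* = 113, q* = 119.
With the rebate, buyers effectively pay pb = ps − 22, where ps is the price sellers receive.
Demand in terms of ps becomes qd = 797 − 6(ps − 22) = 929 - 6ps. Setting this equal to supply: 929 - 6ps = -446 + 5ps, so ps = 125.
Buyers pay pb = 125 − 22 = 103; q' = -446 + 5·125 = 179.
ΔCS = ½(119 + 179)(113 − 103) = 1490; ΔPS = ½(119 + 179)(125 − 113) = 1788.
Government spending = 22 × 179 = 3938.
Net change = 1490 + 1788 − 3938 = -660. The loss equals the DWL triangle ½·22·60.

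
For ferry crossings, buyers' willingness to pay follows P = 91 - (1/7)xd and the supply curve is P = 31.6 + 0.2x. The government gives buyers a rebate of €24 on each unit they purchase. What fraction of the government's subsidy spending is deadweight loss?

Pre-subsidy: 91 - (1/7)x = 31.6 + 0.2x gives x* = 173.25 and P* = 66.25.
With the rebate, buyers effectively pay Pb = Ps − 24, where Ps is the price sellers receive.
On the curves, Pb = 91 - (1/7)x and Ps = 31.6 + 0.2x; the wedge Ps − Pb = 24 gives 31.6 + 0.2x − (91 - (1/7)x) = 24, so x' = 243.25.
Then Pb = 91 − (1/7)·243.25 = 56.25 and Ps = 31.6 + 0.2·243.25 = 80.25.
ΔCS = ½(173.25 + 243.25)(66.25 − 56.25) = 2082.5; ΔPS = ½(173.25 + 243.25)(80.25 − 66.25) = 2915.5.
Government spending = 24 × 243.25 = 5838.
DWL = ½ × 24 × (243.25 − 173.25) = 840; fraction = 840 / 5838 = 20/139.

DWL / government spending = 20/139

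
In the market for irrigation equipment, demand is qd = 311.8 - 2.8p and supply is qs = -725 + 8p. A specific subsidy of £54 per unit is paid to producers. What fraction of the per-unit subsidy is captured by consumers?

Pre-subsidy: 311.8 - 2.8p = -725 + 8p gives p* = 96, q* = 43.
With the subsidy, sellers receive ps = pb + 54 for each unit, where pb is the price buyers pay.
Supply in terms of pb becomes qs = -725 + 8(pb + 54) = -293 + 8pb. Setting this equal to demand: 311.8 - 2.8pb = -293 + 8pb, so pb = 56.
Sellers receive ps = 56 + 54 = 110; q' = 311.8 − 2.8·56 = 155.
Buyers' price falls by p* − pb = 96 − 56 = 40; sellers' price rises by ps − p* = 110 − 96 = 14.
So consumers capture 40/54 = 20/27 of each unit of subsidy.

Consumer share = 20/27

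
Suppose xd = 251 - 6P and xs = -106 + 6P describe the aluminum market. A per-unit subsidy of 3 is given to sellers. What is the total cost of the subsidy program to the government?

Pre-subsidy: 251 - 6P = -106 + 6P gives P* = 29.75, x* = 72.5.
With the subsidy, sellers receive Ps = Pb + 3 for each unit, where Pb is the price buyers pay.
Supply in terms of Pb becomes xs = -106 + 6(Pb + 3) = -88 + 6Pb. Setting this equal to demand: 251 - 6Pb = -88 + 6Pb, so Pb = 28.25.
Sellers receive Ps = 28.25 + 3 = 31.25; x' = 251 − 6·28.25 = 81.5.
Government outlay = subsidy × quantity = 3 × 81.5 = 244.5.

Government cost = 244.5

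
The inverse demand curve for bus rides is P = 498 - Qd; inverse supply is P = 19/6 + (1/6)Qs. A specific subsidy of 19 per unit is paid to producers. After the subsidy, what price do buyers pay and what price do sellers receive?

Buyers pay 403/7; sellers receive 536/7

Pre-subsidy: 498 - Q = 19/6 + (1/6)Q gives Q* = 2969/7 and P* = 517/7.
With the subsidy, sellers receive Ps = Pb + 19 for each unit, where Pb is the price buyers pay.
On the curves, Pb = 498 - Q and Ps = 19/6 + (1/6)Q; the wedge Ps − Pb = 19 gives 19/6 + (1/6)Q − (498 - Q) = 19, so Q' = 3083/7.
Then Pb = 498 − 1·(3083/7) = 403/7 and Ps = 19/6 + (1/6)·(3083/7) = 536/7.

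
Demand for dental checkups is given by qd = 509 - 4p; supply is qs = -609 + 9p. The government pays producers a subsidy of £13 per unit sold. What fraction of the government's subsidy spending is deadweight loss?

DWL / government spending = 6/67

Pre-subsidy: 509 - 4p = -609 + 9p gives p* = 86, q* = 165.
With the subsidy, sellers receive ps = pb + 13 for each unit, where pb is the price buyers pay.
Supply in terms of pb becomes qs = -609 + 9(pb + 13) = -492 + 9pb. Setting this equal to demand: 509 - 4pb = -492 + 9pb, so pb = 77.
Sellers receive ps = 77 + 13 = 90; q' = 509 − 4·77 = 201.
ΔCS = ½(165 + 201)(86 − 77) = 1647; ΔPS = ½(165 + 201)(90 − 86) = 732.
Government spending = 13 × 201 = 2613.
DWL = ½ × 13 × (201 − 165) = 234; fraction = 234 / 2613 = 6/67.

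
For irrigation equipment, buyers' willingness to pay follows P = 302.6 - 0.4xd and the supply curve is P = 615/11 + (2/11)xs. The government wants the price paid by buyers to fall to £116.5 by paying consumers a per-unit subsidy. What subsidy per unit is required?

At a buyer price of 116.5, quantity demanded is 756.5 − 2.5·116.5 = 465.25.
Sellers supply 465.25 only when they receive Ps = 615/11 + (2/11)·465.25 = 140.5.
s = Ps − Pb = 140.5 − 116.5 = 24.

Required subsidy s = £24 per unit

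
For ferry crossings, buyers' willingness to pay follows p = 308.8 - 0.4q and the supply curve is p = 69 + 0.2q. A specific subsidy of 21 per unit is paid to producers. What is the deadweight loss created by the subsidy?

Pre-subsidy: 308.8 - 0.4q = 69 + 0.2q gives q* = 1199/3 and p* = 2234/15.
With the subsidy, sellers receive ps = pb + 21 for each unit, where pb is the price buyers pay.
On the curves, pb = 308.8 - 0.4q and ps = 69 + 0.2q; the wedge ps − pb = 21 gives 69 + 0.2q − (308.8 - 0.4q) = 21, so q' = 1304/3.
Then pb = 308.8 − 0.4·(1304/3) = 2024/15 and ps = 69 + 0.2·(1304/3) = 2339/15.
The subsidy expands output by 1304/3 − 1199/3 = 35 past the efficient level; on those units the gap between marginal cost and willingness to pay runs from 0 up to 21.
DWL = ½ × 21 × 35 = 367.5.

Deadweight loss = 367.5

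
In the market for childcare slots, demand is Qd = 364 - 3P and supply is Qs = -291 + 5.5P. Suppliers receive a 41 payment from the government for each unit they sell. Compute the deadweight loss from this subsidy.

Pre-subsidy: 364 - 3P = -291 + 5.5P gives P* = 1310/17, Q* = 2258/17.
With the subsidy, sellers receive Ps = Pb + 41 for each unit, where Pb is the price buyers pay.
Supply in terms of Pb becomes Qs = -291 + 5.5(Pb + 41) = -65.5 + 5.5Pb. Setting this equal to demand: 364 - 3Pb = -65.5 + 5.5Pb, so Pb = 859/17.
Sellers receive Ps = 859/17 + 41 = 1556/17; Q' = 364 − 3·(859/17) = 3611/17.
The subsidy expands output by 3611/17 − 2258/17 = 1353/17 past the efficient level; on those units the gap between marginal cost and willingness to pay runs from 0 up to 41.
DWL = ½ × 41 × 1353/17 = 55473/34.

Deadweight loss = 55473/34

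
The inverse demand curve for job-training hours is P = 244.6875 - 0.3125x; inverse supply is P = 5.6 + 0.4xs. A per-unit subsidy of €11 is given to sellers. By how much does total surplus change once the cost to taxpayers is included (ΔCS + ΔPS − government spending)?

Net change in total surplus = -4840/57

Pre-subsidy: 244.6875 - 0.3125x = 5.6 + 0.4x gives x* = 19127/57 and P* = 7970/57.
With the subsidy, sellers receive Ps = Pb + 11 for each unit, where Pb is the price buyers pay.
On the curves, Pb = 244.6875 - 0.3125x and Ps = 5.6 + 0.4x; the wedge Ps − Pb = 11 gives 5.6 + 0.4x − (244.6875 - 0.3125x) = 11, so x' = 351.
Then Pb = 244.6875 − 0.3125·351 = 135 and Ps = 5.6 + 0.4·351 = 146.
ΔCS = ½(19127/57 + 351)(7970/57 − 135) = 5380925/3249; ΔPS = ½(19127/57 + 351)(146 − 7970/57) = 6887584/3249.
Government spending = 11 × 351 = 3861.
Net change = 5380925/3249 + 6887584/3249 − 3861 = -4840/57. The loss equals the DWL triangle ½·11·880/57.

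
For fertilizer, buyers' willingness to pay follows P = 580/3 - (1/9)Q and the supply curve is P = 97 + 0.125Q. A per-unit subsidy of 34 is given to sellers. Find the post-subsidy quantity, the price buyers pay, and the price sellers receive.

Q' = 552; buyers pay 132; sellers receive 166

Pre-subsidy: 580/3 - (1/9)Q = 97 + 0.125Q gives Q* = 408 and P* = 148.
With the subsidy, sellers receive Ps = Pb + 34 for each unit, where Pb is the price buyers pay.
On the curves, Pb = 580/3 - (1/9)Q and Ps = 97 + 0.125Q; the wedge Ps − Pb = 34 gives 97 + 0.125Q − (580/3 - (1/9)Q) = 34, so Q' = 552.
Then Pb = 580/3 − (1/9)·552 = 132 and Ps = 97 + 0.125·552 = 166.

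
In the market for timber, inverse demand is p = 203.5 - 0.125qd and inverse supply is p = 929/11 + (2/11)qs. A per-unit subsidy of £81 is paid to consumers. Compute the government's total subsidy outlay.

Government cost = £52812

Pre-subsidy: 203.5 - 0.125q = 929/11 + (2/11)q gives q* = 388 and p* = 155.
With the rebate, buyers effectively pay pb = ps − 81, where ps is the price sellers receive.
On the curves, pb = 203.5 - 0.125q and ps = 929/11 + (2/11)q; the wedge ps − pb = 81 gives 929/11 + (2/11)q − (203.5 - 0.125q) = 81, so q' = 652.
Then pb = 203.5 − 0.125·652 = 122 and ps = 929/11 + (2/11)·652 = 203.
Government outlay = subsidy × quantity = 81 × 652 = 52812.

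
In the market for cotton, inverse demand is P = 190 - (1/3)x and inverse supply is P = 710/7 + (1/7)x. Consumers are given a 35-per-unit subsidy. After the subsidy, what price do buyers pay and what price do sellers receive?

Buyers pay 103.5; sellers receive 138.5

Pre-subsidy: 190 - (1/3)x = 710/7 + (1/7)x gives x* = 186 and P* = 128.
With the rebate, buyers effectively pay Pb = Ps − 35, where Ps is the price sellers receive.
On the curves, Pb = 190 - (1/3)x and Ps = 710/7 + (1/7)x; the wedge Ps − Pb = 35 gives 710/7 + (1/7)x − (190 - (1/3)x) = 35, so x' = 259.5.
Then Pb = 190 − (1/3)·259.5 = 103.5 and Ps = 710/7 + (1/7)·259.5 = 138.5.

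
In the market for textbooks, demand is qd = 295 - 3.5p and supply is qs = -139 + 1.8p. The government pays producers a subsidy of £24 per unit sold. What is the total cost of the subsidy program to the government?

Pre-subsidy: 295 - 3.5p = -139 + 1.8p gives p* = 4340/53, q* = 445/53.
With the subsidy, sellers receive ps = pb + 24 for each unit, where pb is the price buyers pay.
Supply in terms of pb becomes qs = -139 + 1.8(pb + 24) = -95.8 + 1.8pb. Setting this equal to demand: 295 - 3.5pb = -95.8 + 1.8pb, so pb = 3908/53.
Sellers receive ps = 3908/53 + 24 = 5180/53; q' = 295 − 3.5·(3908/53) = 1957/53.
Government outlay = subsidy × quantity = 24 × 1957/53 = 46968/53.

Government cost = 46968/53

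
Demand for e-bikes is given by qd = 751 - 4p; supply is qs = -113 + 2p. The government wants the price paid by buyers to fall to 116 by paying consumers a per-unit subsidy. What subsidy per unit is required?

Required subsidy s = 84 per unit

At a buyer price of 116, quantity demanded is 751 − 4·116 = 287.
Sellers supply 287 only when they receive ps with -113 + 2·ps = 287, i.e. ps = 200.
s = ps − pb = 200 − 116 = 84.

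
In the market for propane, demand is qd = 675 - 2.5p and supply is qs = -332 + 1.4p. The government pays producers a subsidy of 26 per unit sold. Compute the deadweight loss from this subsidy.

Pre-subsidy: 675 - 2.5p = -332 + 1.4p gives p* = 10070/39, q* = 1150/39.
With the subsidy, sellers receive ps = pb + 26 for each unit, where pb is the price buyers pay.
Supply in terms of pb becomes qs = -332 + 1.4(pb + 26) = -295.6 + 1.4pb. Setting this equal to demand: 675 - 2.5pb = -295.6 + 1.4pb, so pb = 9706/39.
Sellers receive ps = 9706/39 + 26 = 10720/39; q' = 675 − 2.5·(9706/39) = 2060/39.
The subsidy expands output by 2060/39 − 1150/39 = 70/3 past the efficient level; on those units the gap between marginal cost and willingness to pay runs from 0 up to 26.
DWL = ½ × 26 × 70/3 = 910/3.

Deadweight loss = 910/3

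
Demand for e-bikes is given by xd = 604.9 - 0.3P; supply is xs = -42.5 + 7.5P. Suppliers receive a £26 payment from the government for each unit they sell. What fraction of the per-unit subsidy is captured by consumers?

Consumer share = 25/26

Pre-subsidy: 604.9 - 0.3P = -42.5 + 7.5P gives P* = 83, x* = 580.
With the subsidy, sellers receive Ps = Pb + 26 for each unit, where Pb is the price buyers pay.
Supply in terms of Pb becomes xs = -42.5 + 7.5(Pb + 26) = 152.5 + 7.5Pb. Setting this equal to demand: 604.9 - 0.3Pb = 152.5 + 7.5Pb, so Pb = 58.
Sellers receive Ps = 58 + 26 = 84; x' = 604.9 − 0.3·58 = 587.5.
Buyers' price falls by P* − Pb = 83 − 58 = 25; sellers' price rises by Ps − P* = 84 − 83 = 1.
So consumers capture 25/26 = 25/26 of each unit of subsidy.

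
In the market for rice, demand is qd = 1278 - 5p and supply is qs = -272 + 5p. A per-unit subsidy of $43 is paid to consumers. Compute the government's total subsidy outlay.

Pre-subsidy: 1278 - 5p = -272 + 5p gives p* = 155, q* = 503.
With the rebate, buyers effectively pay pb = ps − 43, where ps is the price sellers receive.
Demand in terms of ps becomes qd = 1278 − 5(ps − 43) = 1493 - 5ps. Setting this equal to supply: 1493 - 5ps = -272 + 5ps, so ps = 176.5.
Buyers pay pb = 176.5 − 43 = 133.5; q' = -272 + 5·176.5 = 610.5.
Government outlay = subsidy × quantity = 43 × 610.5 = 26251.5.

Government cost = $26251.5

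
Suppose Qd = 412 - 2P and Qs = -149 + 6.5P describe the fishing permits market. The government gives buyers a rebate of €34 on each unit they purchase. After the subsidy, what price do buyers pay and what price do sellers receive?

Buyers pay €40; sellers receive €74

Pre-subsidy: 412 - 2P = -149 + 6.5P gives P* = 66, Q* = 280.
With the rebate, buyers effectively pay Pb = Ps − 34, where Ps is the price sellers receive.
Demand in terms of Ps becomes Qd = 412 − 2(Ps − 34) = 480 - 2Ps. Setting this equal to supply: 480 - 2Ps = -149 + 6.5Ps, so Ps = 74.
Buyers pay Pb = 74 − 34 = 40; Q' = -149 + 6.5·74 = 332.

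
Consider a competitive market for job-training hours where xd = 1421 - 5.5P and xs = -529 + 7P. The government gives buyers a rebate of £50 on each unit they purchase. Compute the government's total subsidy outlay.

Pre-subsidy: 1421 - 5.5P = -529 + 7P gives P* = 156, x* = 563.
With the rebate, buyers effectively pay Pb = Ps − 50, where Ps is the price sellers receive.
Demand in terms of Ps becomes xd = 1421 − 5.5(Ps − 50) = 1696 - 5.5Ps. Setting this equal to supply: 1696 - 5.5Ps = -529 + 7Ps, so Ps = 178.
Buyers pay Pb = 178 − 50 = 128; x' = -529 + 7·178 = 717.
Government outlay = subsidy × quantity = 50 × 717 = 35850.

Government cost = £35850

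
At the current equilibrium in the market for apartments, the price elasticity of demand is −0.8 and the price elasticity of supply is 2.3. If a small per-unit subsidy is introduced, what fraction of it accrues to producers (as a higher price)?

Producer share = 8/31

For a small subsidy around the equilibrium, the benefit split depends on the relative slopes, which at a point are proportional to the elasticities.
Buyer share = εs/(εs + |εd|) = 2.3/(2.3 + 0.8) = 23/31; seller share = |εd|/(εs + |εd|) = 8/31.
So producers capture 8/31 of the subsidy.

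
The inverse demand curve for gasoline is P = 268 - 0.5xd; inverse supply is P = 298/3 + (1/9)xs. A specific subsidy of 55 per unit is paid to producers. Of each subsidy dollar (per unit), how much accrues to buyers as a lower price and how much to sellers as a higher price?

Buyers gain 45 per unit; sellers gain 10 per unit

Pre-subsidy: 268 - 0.5x = 298/3 + (1/9)x gives x* = 276 and P* = 130.
With the subsidy, sellers receive Ps = Pb + 55 for each unit, where Pb is the price buyers pay.
On the curves, Pb = 268 - 0.5x and Ps = 298/3 + (1/9)x; the wedge Ps − Pb = 55 gives 298/3 + (1/9)x − (268 - 0.5x) = 55, so x' = 366.
Then Pb = 268 − 0.5·366 = 85 and Ps = 298/3 + (1/9)·366 = 140.
Buyers' price falls by P* − Pb = 130 − 85 = 45; sellers' price rises by Ps − P* = 140 − 130 = 10.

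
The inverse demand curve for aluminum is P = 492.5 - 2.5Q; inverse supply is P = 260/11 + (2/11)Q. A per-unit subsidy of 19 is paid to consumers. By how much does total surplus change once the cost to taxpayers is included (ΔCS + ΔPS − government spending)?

Net change in total surplus = -3971/59

Pre-subsidy: 492.5 - 2.5Q = 260/11 + (2/11)Q gives Q* = 10315/59 and P* = 3270/59.
With the rebate, buyers effectively pay Pb = Ps − 19, where Ps is the price sellers receive.
On the curves, Pb = 492.5 - 2.5Q and Ps = 260/11 + (2/11)Q; the wedge Ps − Pb = 19 gives 260/11 + (2/11)Q − (492.5 - 2.5Q) = 19, so Q' = 10733/59.
Then Pb = 492.5 − 2.5·(10733/59) = 2225/59 and Ps = 260/11 + (2/11)·(10733/59) = 3346/59.
ΔCS = ½(10315/59 + 10733/59)(3270/59 − 2225/59) = 10997580/3481; ΔPS = ½(10315/59 + 10733/59)(3346/59 − 3270/59) = 799824/3481.
Government spending = 19 × 10733/59 = 203927/59.
Net change = 10997580/3481 + 799824/3481 − 203927/59 = -3971/59. The loss equals the DWL triangle ½·19·418/59.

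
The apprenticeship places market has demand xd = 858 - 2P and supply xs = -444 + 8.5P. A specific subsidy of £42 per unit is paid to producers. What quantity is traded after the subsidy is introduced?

x' = 678

Pre-subsidy: 858 - 2P = -444 + 8.5P gives P* = 124, x* = 610.
With the subsidy, sellers receive Ps = Pb + 42 for each unit, where Pb is the price buyers pay.
Supply in terms of Pb becomes xs = -444 + 8.5(Pb + 42) = -87 + 8.5Pb. Setting this equal to demand: 858 - 2Pb = -87 + 8.5Pb, so Pb = 90.
Sellers receive Ps = 90 + 42 = 132; x' = 858 − 2·90 = 678.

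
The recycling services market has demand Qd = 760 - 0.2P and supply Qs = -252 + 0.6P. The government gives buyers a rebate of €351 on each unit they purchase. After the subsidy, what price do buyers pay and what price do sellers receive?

Buyers pay €1001.75; sellers receive €1352.75

Pre-subsidy: 760 - 0.2P = -252 + 0.6P gives P* = 1265, Q* = 507.
With the rebate, buyers effectively pay Pb = Ps − 351, where Ps is the price sellers receive.
Demand in terms of Ps becomes Qd = 760 − 0.2(Ps − 351) = 830.2 - 0.2Ps. Setting this equal to supply: 830.2 - 0.2Ps = -252 + 0.6Ps, so Ps = 1352.75.
Buyers pay Pb = 1352.75 − 351 = 1001.75; Q' = -252 + 0.6·1352.75 = 559.65.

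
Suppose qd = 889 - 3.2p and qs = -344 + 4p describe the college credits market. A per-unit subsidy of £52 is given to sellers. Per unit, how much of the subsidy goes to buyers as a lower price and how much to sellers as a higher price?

Buyers gain 260/9 per unit; sellers gain 208/9 per unit

Pre-subsidy: 889 - 3.2p = -344 + 4p gives p* = 171.25, q* = 341.
With the subsidy, sellers receive ps = pb + 52 for each unit, where pb is the price buyers pay.
Supply in terms of pb becomes qs = -344 + 4(pb + 52) = -136 + 4pb. Setting this equal to demand: 889 - 3.2pb = -136 + 4pb, so pb = 5125/36.
Sellers receive ps = 5125/36 + 52 = 6997/36; q' = 889 − 3.2·(5125/36) = 3901/9.
Buyers' price falls by p* − pb = 171.25 − 5125/36 = 260/9; sellers' price rises by ps − p* = 6997/36 − 171.25 = 208/9.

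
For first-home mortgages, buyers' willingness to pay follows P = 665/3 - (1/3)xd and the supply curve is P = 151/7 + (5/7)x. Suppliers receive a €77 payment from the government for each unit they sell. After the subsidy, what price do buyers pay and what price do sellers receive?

Pre-subsidy: 665/3 - (1/3)x = 151/7 + (5/7)x gives x* = 191 and P* = 158.
With the subsidy, sellers receive Ps = Pb + 77 for each unit, where Pb is the price buyers pay.
On the curves, Pb = 665/3 - (1/3)x and Ps = 151/7 + (5/7)x; the wedge Ps − Pb = 77 gives 151/7 + (5/7)x − (665/3 - (1/3)x) = 77, so x' = 264.5.
Then Pb = 665/3 − (1/3)·264.5 = 133.5 and Ps = 151/7 + (5/7)·264.5 = 210.5.

Buyers pay €133.5; sellers receive €210.5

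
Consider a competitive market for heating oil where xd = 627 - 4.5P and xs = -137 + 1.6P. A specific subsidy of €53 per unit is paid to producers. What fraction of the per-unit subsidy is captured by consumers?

Pre-subsidy: 627 - 4.5P = -137 + 1.6P gives P* = 7640/61, x* = 3867/61.
With the subsidy, sellers receive Ps = Pb + 53 for each unit, where Pb is the price buyers pay.
Supply in terms of Pb becomes xs = -137 + 1.6(Pb + 53) = -52.2 + 1.6Pb. Setting this equal to demand: 627 - 4.5Pb = -52.2 + 1.6Pb, so Pb = 6792/61.
Sellers receive Ps = 6792/61 + 53 = 10025/61; x' = 627 − 4.5·(6792/61) = 7683/61.
Buyers' price falls by P* − Pb = 7640/61 − 6792/61 = 848/61; sellers' price rises by Ps − P* = 10025/61 − 7640/61 = 2385/61.
So consumers capture (848/61)/53 = 16/61 of each unit of subsidy.

Consumer share = 16/61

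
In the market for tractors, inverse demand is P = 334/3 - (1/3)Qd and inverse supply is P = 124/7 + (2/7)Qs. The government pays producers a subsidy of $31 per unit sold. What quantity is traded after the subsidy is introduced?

Q' = 2617/13

Pre-subsidy: 334/3 - (1/3)Q = 124/7 + (2/7)Q gives Q* = 1966/13 and P* = 792/13.
With the subsidy, sellers receive Ps = Pb + 31 for each unit, where Pb is the price buyers pay.
On the curves, Pb = 334/3 - (1/3)Q and Ps = 124/7 + (2/7)Q; the wedge Ps − Pb = 31 gives 124/7 + (2/7)Q − (334/3 - (1/3)Q) = 31, so Q' = 2617/13.
Then Pb = 334/3 − (1/3)·(2617/13) = 575/13 and Ps = 124/7 + (2/7)·(2617/13) = 978/13.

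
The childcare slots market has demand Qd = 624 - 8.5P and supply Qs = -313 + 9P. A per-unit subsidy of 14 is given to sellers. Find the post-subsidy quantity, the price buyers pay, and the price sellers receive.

Q' = 8053/35; buyers pay 1622/35; sellers receive 2112/35

Pre-subsidy: 624 - 8.5P = -313 + 9P gives P* = 1874/35, Q* = 5911/35.
With the subsidy, sellers receive Ps = Pb + 14 for each unit, where Pb is the price buyers pay.
Supply in terms of Pb becomes Qs = -313 + 9(Pb + 14) = -187 + 9Pb. Setting this equal to demand: 624 - 8.5Pb = -187 + 9Pb, so Pb = 1622/35.
Sellers receive Ps = 1622/35 + 14 = 2112/35; Q' = 624 − 8.5·(1622/35) = 8053/35.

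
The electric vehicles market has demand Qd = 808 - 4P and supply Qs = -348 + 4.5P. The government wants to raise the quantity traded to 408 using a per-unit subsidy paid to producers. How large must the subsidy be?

At Q = 408, invert demand for the buyer price: Pb = (808 − 408)/4 = 100; invert supply for the seller price: Ps = (408 − (-348))/4.5 = 168.
The subsidy must fill the gap: s = Ps − Pb = 168 − 100 = 68.

Required subsidy s = 68 per unit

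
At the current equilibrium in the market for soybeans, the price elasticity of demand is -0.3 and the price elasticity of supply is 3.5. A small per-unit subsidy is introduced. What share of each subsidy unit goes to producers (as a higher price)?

Producer share = 3/38

For a small subsidy around the equilibrium, the benefit split depends on the relative slopes, which at a point are proportional to the elasticities.
Buyer share = εs/(εs + |εd|) = 3.5/(3.5 + 0.3) = 35/38; seller share = |εd|/(εs + |εd|) = 3/38.
So producers capture 3/38 of the subsidy.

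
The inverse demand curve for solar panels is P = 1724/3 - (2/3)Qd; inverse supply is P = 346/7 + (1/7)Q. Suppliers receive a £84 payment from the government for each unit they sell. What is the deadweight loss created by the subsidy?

Pre-subsidy: 1724/3 - (2/3)Q = 346/7 + (1/7)Q gives Q* = 11030/17 and P* = 2416/17.
With the subsidy, sellers receive Ps = Pb + 84 for each unit, where Pb is the price buyers pay.
On the curves, Pb = 1724/3 - (2/3)Q and Ps = 346/7 + (1/7)Q; the wedge Ps − Pb = 84 gives 346/7 + (1/7)Q − (1724/3 - (2/3)Q) = 84, so Q' = 12794/17.
Then Pb = 1724/3 − (2/3)·(12794/17) = 1240/17 and Ps = 346/7 + (1/7)·(12794/17) = 2668/17.
The subsidy expands output by 12794/17 − 11030/17 = 1764/17 past the efficient level; on those units the gap between marginal cost and willingness to pay runs from 0 up to 84.
DWL = ½ × 84 × 1764/17 = 74088/17.

Deadweight loss = 74088/17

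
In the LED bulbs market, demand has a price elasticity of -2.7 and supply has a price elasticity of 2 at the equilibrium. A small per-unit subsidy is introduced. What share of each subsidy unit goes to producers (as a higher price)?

For a small subsidy around the equilibrium, the benefit split depends on the relative slopes, which at a point are proportional to the elasticities.
Buyer share = εs/(εs + |εd|) = 2/(2 + 2.7) = 20/47; seller share = |εd|/(εs + |εd|) = 27/47.
So producers capture 27/47 of the subsidy.

Producer share = 27/47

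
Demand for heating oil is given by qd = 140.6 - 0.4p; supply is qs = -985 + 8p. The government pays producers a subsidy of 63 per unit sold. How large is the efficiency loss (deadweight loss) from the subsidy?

Deadweight loss = 756

Pre-subsidy: 140.6 - 0.4p = -985 + 8p gives p* = 134, q* = 87.
With the subsidy, sellers receive ps = pb + 63 for each unit, where pb is the price buyers pay.
Supply in terms of pb becomes qs = -985 + 8(pb + 63) = -481 + 8pb. Setting this equal to demand: 140.6 - 0.4pb = -481 + 8pb, so pb = 74.
Sellers receive ps = 74 + 63 = 137; q' = 140.6 − 0.4·74 = 111.
The subsidy expands output by 111 − 87 = 24 past the efficient level; on those units the gap between marginal cost and willingness to pay runs from 0 up to 63.
DWL = ½ × 63 × 24 = 756.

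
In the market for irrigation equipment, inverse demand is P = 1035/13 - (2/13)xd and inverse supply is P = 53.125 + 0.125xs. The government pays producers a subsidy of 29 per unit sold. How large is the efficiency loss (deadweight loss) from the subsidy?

Deadweight loss = 1508

Pre-subsidy: 1035/13 - (2/13)x = 53.125 + 0.125x gives x* = 95 and P* = 65.
With the subsidy, sellers receive Ps = Pb + 29 for each unit, where Pb is the price buyers pay.
On the curves, Pb = 1035/13 - (2/13)x and Ps = 53.125 + 0.125x; the wedge Ps − Pb = 29 gives 53.125 + 0.125x − (1035/13 - (2/13)x) = 29, so x' = 199.
Then Pb = 1035/13 − (2/13)·199 = 49 and Ps = 53.125 + 0.125·199 = 78.
The subsidy expands output by 199 − 95 = 104 past the efficient level; on those units the gap between marginal cost and willingness to pay runs from 0 up to 29.
DWL = ½ × 29 × 104 = 1508.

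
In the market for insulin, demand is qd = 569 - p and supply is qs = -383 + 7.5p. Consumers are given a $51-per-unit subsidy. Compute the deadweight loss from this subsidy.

Deadweight loss = $1147.5

Pre-subsidy: 569 - p = -383 + 7.5p gives p* = 112, q* = 457.
With the rebate, buyers effectively pay pb = ps − 51, where ps is the price sellers receive.
Demand in terms of ps becomes qd = 569 − 1(ps − 51) = 620 - ps. Setting this equal to supply: 620 - ps = -383 + 7.5ps, so ps = 118.
Buyers pay pb = 118 − 51 = 67; q' = -383 + 7.5·118 = 502.
The subsidy expands output by 502 − 457 = 45 past the efficient level; on those units the gap between marginal cost and willingness to pay runs from 0 up to 51.
DWL = ½ × 51 × 45 = 1147.5.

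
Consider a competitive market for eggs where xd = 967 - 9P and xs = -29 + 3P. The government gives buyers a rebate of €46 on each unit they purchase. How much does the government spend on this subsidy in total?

Government cost = €14881

Pre-subsidy: 967 - 9P = -29 + 3P gives P* = 83, x* = 220.
With the rebate, buyers effectively pay Pb = Ps − 46, where Ps is the price sellers receive.
Demand in terms of Ps becomes xd = 967 − 9(Ps − 46) = 1381 - 9Ps. Setting this equal to supply: 1381 - 9Ps = -29 + 3Ps, so Ps = 117.5.
Buyers pay Pb = 117.5 − 46 = 71.5; x' = -29 + 3·117.5 = 323.5.
Government outlay = subsidy × quantity = 46 × 323.5 = 14881.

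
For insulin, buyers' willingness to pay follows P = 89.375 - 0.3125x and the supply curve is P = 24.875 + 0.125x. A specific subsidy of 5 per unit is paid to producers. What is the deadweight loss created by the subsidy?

Deadweight loss = 200/7

Pre-subsidy: 89.375 - 0.3125x = 24.875 + 0.125x gives x* = 1032/7 and P* = 2425/56.
With the subsidy, sellers receive Ps = Pb + 5 for each unit, where Pb is the price buyers pay.
On the curves, Pb = 89.375 - 0.3125x and Ps = 24.875 + 0.125x; the wedge Ps − Pb = 5 gives 24.875 + 0.125x − (89.375 - 0.3125x) = 5, so x' = 1112/7.
Then Pb = 89.375 − 0.3125·(1112/7) = 2225/56 and Ps = 24.875 + 0.125·(1112/7) = 2505/56.
The subsidy expands output by 1112/7 − 1032/7 = 80/7 past the efficient level; on those units the gap between marginal cost and willingness to pay runs from 0 up to 5.
DWL = ½ × 5 × 80/7 = 200/7.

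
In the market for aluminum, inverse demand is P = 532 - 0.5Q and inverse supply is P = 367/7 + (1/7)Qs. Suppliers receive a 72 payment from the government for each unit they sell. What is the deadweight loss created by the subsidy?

Pre-subsidy: 532 - 0.5Q = 367/7 + (1/7)Q gives Q* = 746 and P* = 159.
With the subsidy, sellers receive Ps = Pb + 72 for each unit, where Pb is the price buyers pay.
On the curves, Pb = 532 - 0.5Q and Ps = 367/7 + (1/7)Q; the wedge Ps − Pb = 72 gives 367/7 + (1/7)Q − (532 - 0.5Q) = 72, so Q' = 858.
Then Pb = 532 − 0.5·858 = 103 and Ps = 367/7 + (1/7)·858 = 175.
The subsidy expands output by 858 − 746 = 112 past the efficient level; on those units the gap between marginal cost and willingness to pay runs from 0 up to 72.
DWL = ½ × 72 × 112 = 4032.

Deadweight loss = 4032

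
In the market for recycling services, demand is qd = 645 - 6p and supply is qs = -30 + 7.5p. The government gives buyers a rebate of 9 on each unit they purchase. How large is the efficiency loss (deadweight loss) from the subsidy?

Deadweight loss = 135

Pre-subsidy: 645 - 6p = -30 + 7.5p gives p* = 50, q* = 345.
With the rebate, buyers effectively pay pb = ps − 9, where ps is the price sellers receive.
Demand in terms of ps becomes qd = 645 − 6(ps − 9) = 699 - 6ps. Setting this equal to supply: 699 - 6ps = -30 + 7.5ps, so ps = 54.
Buyers pay pb = 54 − 9 = 45; q' = -30 + 7.5·54 = 375.
The subsidy expands output by 375 − 345 = 30 past the efficient level; on those units the gap between marginal cost and willingness to pay runs from 0 up to 9.
DWL = ½ × 9 × 30 = 135.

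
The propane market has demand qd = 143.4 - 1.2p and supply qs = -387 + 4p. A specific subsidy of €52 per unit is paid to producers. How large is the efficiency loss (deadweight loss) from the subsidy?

Deadweight loss = €1248

Pre-subsidy: 143.4 - 1.2p = -387 + 4p gives p* = 102, q* = 21.
With the subsidy, sellers receive ps = pb + 52 for each unit, where pb is the price buyers pay.
Supply in terms of pb becomes qs = -387 + 4(pb + 52) = -179 + 4pb. Setting this equal to demand: 143.4 - 1.2pb = -179 + 4pb, so pb = 62.
Sellers receive ps = 62 + 52 = 114; q' = 143.4 − 1.2·62 = 69.
The subsidy expands output by 69 − 21 = 48 past the efficient level; on those units the gap between marginal cost and willingness to pay runs from 0 up to 52.
DWL = ½ × 52 × 48 = 1248.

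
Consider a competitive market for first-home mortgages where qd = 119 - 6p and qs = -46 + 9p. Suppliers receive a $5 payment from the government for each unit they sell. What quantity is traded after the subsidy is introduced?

Pre-subsidy: 119 - 6p = -46 + 9p gives p* = 11, q* = 53.
With the subsidy, sellers receive ps = pb + 5 for each unit, where pb is the price buyers pay.
Supply in terms of pb becomes qs = -46 + 9(pb + 5) = -1 + 9pb. Setting this equal to demand: 119 - 6pb = -1 + 9pb, so pb = 8.
Sellers receive ps = 8 + 5 = 13; q' = 119 − 6·8 = 71.

q' = 71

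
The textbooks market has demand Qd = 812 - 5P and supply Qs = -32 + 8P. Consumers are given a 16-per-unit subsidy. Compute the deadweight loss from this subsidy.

Pre-subsidy: 812 - 5P = -32 + 8P gives P* = 844/13, Q* = 6336/13.
With the rebate, buyers effectively pay Pb = Ps − 16, where Ps is the price sellers receive.
Demand in terms of Ps becomes Qd = 812 − 5(Ps − 16) = 892 - 5Ps. Setting this equal to supply: 892 - 5Ps = -32 + 8Ps, so Ps = 924/13.
Buyers pay Pb = 924/13 − 16 = 716/13; Q' = -32 + 8·(924/13) = 6976/13.
The subsidy expands output by 6976/13 − 6336/13 = 640/13 past the efficient level; on those units the gap between marginal cost and willingness to pay runs from 0 up to 16.
DWL = ½ × 16 × 640/13 = 5120/13.

Deadweight loss = 5120/13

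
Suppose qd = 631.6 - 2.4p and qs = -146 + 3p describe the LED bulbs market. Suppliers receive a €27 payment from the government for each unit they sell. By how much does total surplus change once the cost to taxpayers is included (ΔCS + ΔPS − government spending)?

Pre-subsidy: 631.6 - 2.4p = -146 + 3p gives p* = 144, q* = 286.
With the subsidy, sellers receive ps = pb + 27 for each unit, where pb is the price buyers pay.
Supply in terms of pb becomes qs = -146 + 3(pb + 27) = -65 + 3pb. Setting this equal to demand: 631.6 - 2.4pb = -65 + 3pb, so pb = 129.
Sellers receive ps = 129 + 27 = 156; q' = 631.6 − 2.4·129 = 322.
ΔCS = ½(286 + 322)(144 − 129) = 4560; ΔPS = ½(286 + 322)(156 − 144) = 3648.
Government spending = 27 × 322 = 8694.
Net change = 4560 + 3648 − 8694 = -486. The loss equals the DWL triangle ½·27·36.

Net change in total surplus = -€486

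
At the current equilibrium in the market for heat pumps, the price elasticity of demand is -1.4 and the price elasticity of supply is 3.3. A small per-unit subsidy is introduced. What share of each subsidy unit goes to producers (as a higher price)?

For a small subsidy around the equilibrium, the benefit split depends on the relative slopes, which at a point are proportional to the elasticities.
Buyer share = εs/(εs + |εd|) = 3.3/(3.3 + 1.4) = 33/47; seller share = |εd|/(εs + |εd|) = 14/47.
So producers capture 14/47 of the subsidy.

Producer share = 14/47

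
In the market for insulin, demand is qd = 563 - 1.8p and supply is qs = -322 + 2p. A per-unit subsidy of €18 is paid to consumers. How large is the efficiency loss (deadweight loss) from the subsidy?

Pre-subsidy: 563 - 1.8p = -322 + 2p gives p* = 4425/19, q* = 2732/19.
With the rebate, buyers effectively pay pb = ps − 18, where ps is the price sellers receive.
Demand in terms of ps becomes qd = 563 − 1.8(ps − 18) = 595.4 - 1.8ps. Setting this equal to supply: 595.4 - 1.8ps = -322 + 2ps, so ps = 4587/19.
Buyers pay pb = 4587/19 − 18 = 4245/19; q' = -322 + 2·(4587/19) = 3056/19.
The subsidy expands output by 3056/19 − 2732/19 = 324/19 past the efficient level; on those units the gap between marginal cost and willingness to pay runs from 0 up to 18.
DWL = ½ × 18 × 324/19 = 2916/19.

Deadweight loss = 2916/19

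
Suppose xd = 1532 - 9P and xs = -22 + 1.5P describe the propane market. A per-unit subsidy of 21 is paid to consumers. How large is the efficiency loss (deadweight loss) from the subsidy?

Pre-subsidy: 1532 - 9P = -22 + 1.5P gives P* = 148, x* = 200.
With the rebate, buyers effectively pay Pb = Ps − 21, where Ps is the price sellers receive.
Demand in terms of Ps becomes xd = 1532 − 9(Ps − 21) = 1721 - 9Ps. Setting this equal to supply: 1721 - 9Ps = -22 + 1.5Ps, so Ps = 166.
Buyers pay Pb = 166 − 21 = 145; x' = -22 + 1.5·166 = 227.
The subsidy expands output by 227 − 200 = 27 past the efficient level; on those units the gap between marginal cost and willingness to pay runs from 0 up to 21.
DWL = ½ × 21 × 27 = 283.5.

Deadweight loss = 283.5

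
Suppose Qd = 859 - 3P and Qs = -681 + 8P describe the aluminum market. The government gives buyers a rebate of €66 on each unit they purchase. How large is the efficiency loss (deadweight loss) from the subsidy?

Deadweight loss = €4752

Pre-subsidy: 859 - 3P = -681 + 8P gives P* = 140, Q* = 439.
With the rebate, buyers effectively pay Pb = Ps − 66, where Ps is the price sellers receive.
Demand in terms of Ps becomes Qd = 859 − 3(Ps − 66) = 1057 - 3Ps. Setting this equal to supply: 1057 - 3Ps = -681 + 8Ps, so Ps = 158.
Buyers pay Pb = 158 − 66 = 92; Q' = -681 + 8·158 = 583.
The subsidy expands output by 583 − 439 = 144 past the efficient level; on those units the gap between marginal cost and willingness to pay runs from 0 up to 66.
DWL = ½ × 66 × 144 = 4752.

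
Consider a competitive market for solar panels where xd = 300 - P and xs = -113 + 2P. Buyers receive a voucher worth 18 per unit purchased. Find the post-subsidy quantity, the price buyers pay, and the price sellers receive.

Pre-subsidy: 300 - P = -113 + 2P gives P* = 413/3, x* = 487/3.
With the rebate, buyers effectively pay Pb = Ps − 18, where Ps is the price sellers receive.
Demand in terms of Ps becomes xd = 300 − 1(Ps − 18) = 318 - Ps. Setting this equal to supply: 318 - Ps = -113 + 2Ps, so Ps = 431/3.
Buyers pay Pb = 431/3 − 18 = 377/3; x' = -113 + 2·(431/3) = 523/3.

x' = 523/3; buyers pay 377/3; sellers receive 431/3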